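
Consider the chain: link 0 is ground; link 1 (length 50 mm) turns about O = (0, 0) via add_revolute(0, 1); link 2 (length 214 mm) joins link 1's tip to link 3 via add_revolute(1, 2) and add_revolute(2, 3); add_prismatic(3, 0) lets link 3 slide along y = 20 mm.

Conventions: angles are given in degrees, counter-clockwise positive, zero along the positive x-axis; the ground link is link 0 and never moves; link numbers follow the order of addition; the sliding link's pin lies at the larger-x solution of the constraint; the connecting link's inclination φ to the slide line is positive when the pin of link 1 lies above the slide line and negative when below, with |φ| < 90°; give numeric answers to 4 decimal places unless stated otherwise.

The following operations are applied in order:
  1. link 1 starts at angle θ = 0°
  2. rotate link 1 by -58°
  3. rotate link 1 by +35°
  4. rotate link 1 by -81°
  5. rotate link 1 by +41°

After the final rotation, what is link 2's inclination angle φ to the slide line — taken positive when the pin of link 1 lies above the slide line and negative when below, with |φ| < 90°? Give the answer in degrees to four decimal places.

geometry: r = 50 mm, L = 214 mm, e = 20 mm; θ starts at 0°
rotate link 1 by -58°: θ ← 0° -58° = -58°
rotate link 1 by +35°: θ ← -58° +35° = -23°
rotate link 1 by -81°: θ ← -23° -81° = -104°
rotate link 1 by +41°: θ ← -104° +41° = -63°
h = r sin θ − e = -44.550326 − 20 = -64.550326
sin φ = h / L = -64.550326 / 214 = -0.30163704
φ = arcsin(-0.30163704) = -17.555954°

-17.5560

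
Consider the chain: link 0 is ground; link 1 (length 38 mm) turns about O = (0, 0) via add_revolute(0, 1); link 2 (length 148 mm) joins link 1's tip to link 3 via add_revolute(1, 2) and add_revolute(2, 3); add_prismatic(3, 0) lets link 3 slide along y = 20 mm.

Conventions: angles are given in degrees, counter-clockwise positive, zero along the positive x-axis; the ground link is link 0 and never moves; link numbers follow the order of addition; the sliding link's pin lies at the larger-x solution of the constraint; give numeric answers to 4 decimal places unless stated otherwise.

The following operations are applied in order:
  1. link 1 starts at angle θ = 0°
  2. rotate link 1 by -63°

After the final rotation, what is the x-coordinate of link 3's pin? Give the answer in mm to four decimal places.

geometry: r = 38 mm, L = 148 mm, e = 20 mm; θ starts at 0°
rotate link 1 by -63°: θ ← 0° -63° = -63°
crank pin P = (r cos θ, r sin θ) = (17.251639, -33.858248)
h = r sin θ − e = -33.858248 − 20 = -53.858248
x = r cos θ + √(L² − h²) = 17.251639 + 137.852418 = 155.104057

155.1041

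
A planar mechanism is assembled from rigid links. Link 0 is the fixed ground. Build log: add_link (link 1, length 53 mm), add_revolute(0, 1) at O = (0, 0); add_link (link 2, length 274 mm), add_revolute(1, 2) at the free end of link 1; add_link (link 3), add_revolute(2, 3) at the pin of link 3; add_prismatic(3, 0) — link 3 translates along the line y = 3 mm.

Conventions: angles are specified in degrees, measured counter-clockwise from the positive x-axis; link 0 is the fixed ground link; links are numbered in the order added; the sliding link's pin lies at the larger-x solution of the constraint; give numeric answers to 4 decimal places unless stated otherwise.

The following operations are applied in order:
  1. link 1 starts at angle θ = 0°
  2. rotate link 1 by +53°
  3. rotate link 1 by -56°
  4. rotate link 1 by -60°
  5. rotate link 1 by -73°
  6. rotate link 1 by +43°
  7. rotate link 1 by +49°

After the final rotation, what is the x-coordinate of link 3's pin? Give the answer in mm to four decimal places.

geometry: r = 53 mm, L = 274 mm, e = 3 mm; θ starts at 0°
rotate link 1 by +53°: θ ← 0° +53° = 53°
rotate link 1 by -56°: θ ← 53° -56° = -3°
rotate link 1 by -60°: θ ← -3° -60° = -63°
rotate link 1 by -73°: θ ← -63° -73° = -136°
rotate link 1 by +43°: θ ← -136° +43° = -93°
rotate link 1 by +49°: θ ← -93° +49° = -44°
crank pin P = (r cos θ, r sin θ) = (38.125009, -36.816894)
h = r sin θ − e = -36.816894 − 3 = -39.816894
x = r cos θ + √(L² − h²) = 38.125009 + 271.091525 = 309.216535

309.2165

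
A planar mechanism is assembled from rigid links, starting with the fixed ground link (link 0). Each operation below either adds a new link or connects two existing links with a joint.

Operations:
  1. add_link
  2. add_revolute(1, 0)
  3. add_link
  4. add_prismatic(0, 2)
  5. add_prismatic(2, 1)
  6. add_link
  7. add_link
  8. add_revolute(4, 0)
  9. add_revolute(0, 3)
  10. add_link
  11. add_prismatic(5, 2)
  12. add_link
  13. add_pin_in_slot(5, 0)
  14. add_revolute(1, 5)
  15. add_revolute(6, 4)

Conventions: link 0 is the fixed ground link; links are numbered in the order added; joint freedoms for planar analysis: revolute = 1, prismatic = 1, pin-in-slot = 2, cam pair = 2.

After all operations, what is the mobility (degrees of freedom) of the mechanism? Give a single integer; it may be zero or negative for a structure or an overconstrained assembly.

(L,J1,J2)=(1,0,0); link0 fixed
link1: (2,0,0)
R 1-0 [J1]: (2,1,0)
link2: (3,1,0)
P 0-2 [J1]: (3,2,0)
P 2-1 [J1]: (3,3,0)
link3: (4,3,0)
link4: (5,3,0)
R 4-0 [J1]: (5,4,0)
R 0-3 [J1]: (5,5,0)
link5: (6,5,0)
P 5-2 [J1]: (6,6,0)
link6: (7,6,0)
PS 5-0 [J2]: (7,6,1)
R 1-5 [J1]: (7,7,1)
R 6-4 [J1]: (7,8,1)
Grübler: 3·6 − 2·8 − 1 = 1

M = 1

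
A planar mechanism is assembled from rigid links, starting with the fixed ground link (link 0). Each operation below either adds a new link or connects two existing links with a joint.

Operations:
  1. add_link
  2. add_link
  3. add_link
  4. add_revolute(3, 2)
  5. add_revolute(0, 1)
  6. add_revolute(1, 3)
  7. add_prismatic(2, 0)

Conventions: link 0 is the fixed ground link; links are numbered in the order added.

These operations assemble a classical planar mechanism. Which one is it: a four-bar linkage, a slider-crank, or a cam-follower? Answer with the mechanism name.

links: 4 (incl. ground); joints: 3 revolute, 1 prismatic, 0 higher (cam) pair, forming one closed loop
4 links, 3 revolutes + 1 prismatic in one loop → slider-crank

slider-crank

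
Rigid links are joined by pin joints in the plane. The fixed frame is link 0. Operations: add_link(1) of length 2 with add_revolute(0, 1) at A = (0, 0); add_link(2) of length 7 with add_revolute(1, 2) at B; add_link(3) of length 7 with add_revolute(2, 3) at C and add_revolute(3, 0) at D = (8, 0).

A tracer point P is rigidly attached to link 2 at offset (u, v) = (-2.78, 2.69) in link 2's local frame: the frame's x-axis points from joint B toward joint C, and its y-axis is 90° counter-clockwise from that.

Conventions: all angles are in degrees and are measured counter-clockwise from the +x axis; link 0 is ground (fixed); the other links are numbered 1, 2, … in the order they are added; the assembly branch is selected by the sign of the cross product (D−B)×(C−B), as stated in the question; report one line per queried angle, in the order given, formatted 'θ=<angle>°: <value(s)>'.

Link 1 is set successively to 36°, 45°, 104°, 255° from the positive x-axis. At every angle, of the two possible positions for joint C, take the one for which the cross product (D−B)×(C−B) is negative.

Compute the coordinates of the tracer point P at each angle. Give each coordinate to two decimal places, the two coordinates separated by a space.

A=(0,0), D=(8.00,0)
θ=36°: B = A + 2.00·(cos36°, sin36°) = (1.6180, 1.1756)
θ=36°: |BD| = 6.4893
θ=36°: circle(B,7.00) ∩ circle(D,7.00): a=3.2447, h=6.2026
θ=36°:   candidates: C₊=(5.9326,6.6878) cross=40.251; C₋=(3.6854,-5.5122) cross=-40.251
θ=36°:   branch - wants cross < 0 → take C=(3.6854,-5.5122) (cross=-40.251)
θ=36°: ex = (C−B)/|BC| = (0.2953,-0.9554); ey = (0.9554,0.2953)
θ=36°: P = B + -2.78·ex + 2.69·ey = (3.3670,4.6260)
θ=45°: B = A + 2.00·(cos45°, sin45°) = (1.4142, 1.4142)
θ=45°: |BD| = 6.7359
θ=45°: circle(B,7.00) ∩ circle(D,7.00): a=3.3680, h=6.1365
θ=45°:   candidates: C₊=(5.9955,6.7069) cross=41.335; C₋=(3.4187,-5.2926) cross=-41.335
θ=45°:   branch - wants cross < 0 → take C=(3.4187,-5.2926) (cross=-41.335)
θ=45°: ex = (C−B)/|BC| = (0.2864,-0.9581); ey = (0.9581,0.2864)
θ=45°: P = B + -2.78·ex + 2.69·ey = (3.1955,4.8481)
θ=104°: B = A + 2.00·(cos104°, sin104°) = (-0.4838, 1.9406)
θ=104°: |BD| = 8.7030
θ=104°: circle(B,7.00) ∩ circle(D,7.00): a=4.3515, h=5.4831
θ=104°:   candidates: C₊=(4.9807,6.3154) cross=47.719; C₋=(2.5354,-4.3748) cross=-47.719
θ=104°:   branch - wants cross < 0 → take C=(2.5354,-4.3748) (cross=-47.719)
θ=104°: ex = (C−B)/|BC| = (0.4313,-0.9022); ey = (0.9022,0.4313)
θ=104°: P = B + -2.78·ex + 2.69·ey = (0.7440,5.6090)
θ=255°: B = A + 2.00·(cos255°, sin255°) = (-0.5176, -1.9319)
θ=255°: |BD| = 8.7340
θ=255°: circle(B,7.00) ∩ circle(D,7.00): a=4.3670, h=5.4708
θ=255°:   candidates: C₊=(2.5311,4.3694) cross=47.782; C₋=(4.9513,-6.3012) cross=-47.782
θ=255°:   branch - wants cross < 0 → take C=(4.9513,-6.3012) (cross=-47.782)
θ=255°: ex = (C−B)/|BC| = (0.7813,-0.6242); ey = (0.6242,0.7813)
θ=255°: P = B + -2.78·ex + 2.69·ey = (-1.0105,1.9050)

θ=36°: 3.37 4.63
θ=45°: 3.20 4.85
θ=104°: 0.74 5.61
θ=255°: -1.01 1.91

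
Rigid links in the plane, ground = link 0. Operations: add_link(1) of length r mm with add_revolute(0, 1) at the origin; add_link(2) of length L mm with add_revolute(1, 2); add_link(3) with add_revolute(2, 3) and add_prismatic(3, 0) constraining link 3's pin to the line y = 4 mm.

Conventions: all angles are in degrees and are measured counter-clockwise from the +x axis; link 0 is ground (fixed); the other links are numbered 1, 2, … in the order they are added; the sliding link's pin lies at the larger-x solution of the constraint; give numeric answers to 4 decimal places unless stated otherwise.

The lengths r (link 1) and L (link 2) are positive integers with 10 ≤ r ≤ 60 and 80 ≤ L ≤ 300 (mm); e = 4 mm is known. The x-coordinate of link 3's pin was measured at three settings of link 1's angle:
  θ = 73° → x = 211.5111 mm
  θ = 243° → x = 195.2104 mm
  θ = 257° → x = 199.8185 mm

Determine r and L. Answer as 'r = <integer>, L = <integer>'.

constraint per measurement: (x − r cos θ)² + (r sin θ − e)² = L²
subtracting the θ₁ and θ₂ equations cancels the r² and L² terms:
r = (x₁² − x₂²) / (2[(x₁cos θ₁ + e sin θ₁) − (x₂cos θ₂ + e sin θ₂)]) = 21.0001 → r = 21
L² = (x₁ − r cos θ₁)² + (r sin θ₁ − e)² = 42436.0121 → L = 206.0000 → L = 206
check at θ₃=257°: x = 199.8185 (printed 199.8185) ✓

r = 21, L = 206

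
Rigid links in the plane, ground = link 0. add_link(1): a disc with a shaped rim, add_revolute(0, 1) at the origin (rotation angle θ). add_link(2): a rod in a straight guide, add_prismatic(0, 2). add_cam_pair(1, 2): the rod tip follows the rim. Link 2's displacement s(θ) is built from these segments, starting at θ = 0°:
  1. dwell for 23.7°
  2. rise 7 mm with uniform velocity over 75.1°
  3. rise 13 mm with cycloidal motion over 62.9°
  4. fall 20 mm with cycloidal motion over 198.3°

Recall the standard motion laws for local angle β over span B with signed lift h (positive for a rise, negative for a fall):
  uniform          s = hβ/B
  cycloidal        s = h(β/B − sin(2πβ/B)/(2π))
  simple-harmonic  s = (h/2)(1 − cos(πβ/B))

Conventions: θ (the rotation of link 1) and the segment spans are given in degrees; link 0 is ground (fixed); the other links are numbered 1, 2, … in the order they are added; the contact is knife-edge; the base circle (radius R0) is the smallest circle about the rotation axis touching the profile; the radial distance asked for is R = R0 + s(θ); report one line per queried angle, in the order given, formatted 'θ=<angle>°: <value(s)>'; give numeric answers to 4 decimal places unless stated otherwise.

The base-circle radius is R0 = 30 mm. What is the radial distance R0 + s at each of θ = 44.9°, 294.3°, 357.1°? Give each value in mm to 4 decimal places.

segment 1 (0° to 23.7°, dwell): s unchanged at 0.0000
θ = 44.9° falls in segment 2 (23.7° to 98.8°, uniform, h = 7): β = 44.9 − 23.7 = 21.2°, B = 75.1°; Δs = 7·21.2/75.1 = 1.9760; s = 0.0000 + 1.9760 = 1.9760
segment 2 (23.7° to 98.8°, uniform, h = 7) is passed completely: s = 0.0000 + (7) = 7.0000
segment 3 (98.8° to 161.7°, cycloidal, h = 13) is passed completely: s = 7.0000 + (13) = 20.0000
θ = 294.3° falls in segment 4 (161.7° to 360°, cycloidal, h = -20): β = 294.3 − 161.7 = 132.6°, B = 198.3°; Δs = -20·(0.6687 − sin(2π·0.6687)/(2π)) = -16.1503; s = 20.0000 − 16.1503 = 3.8497
θ = 357.1° falls in segment 4 (161.7° to 360°, cycloidal, h = -20): β = 357.1 − 161.7 = 195.4°, B = 198.3°; Δs = -20·(0.9854 − sin(2π·0.9854)/(2π)) = -19.9996; s = 20.0000 − 19.9996 = 0.0004
θ=44.9°: R = R0 + s = 30 + 1.9760 = 31.9760
θ=294.3°: R = R0 + s = 30 + 3.8497 = 33.8497
θ=357.1°: R = R0 + s = 30 + 0.0004 = 30.0004

θ=44.9°: 31.9760
θ=294.3°: 33.8497
θ=357.1°: 30.0004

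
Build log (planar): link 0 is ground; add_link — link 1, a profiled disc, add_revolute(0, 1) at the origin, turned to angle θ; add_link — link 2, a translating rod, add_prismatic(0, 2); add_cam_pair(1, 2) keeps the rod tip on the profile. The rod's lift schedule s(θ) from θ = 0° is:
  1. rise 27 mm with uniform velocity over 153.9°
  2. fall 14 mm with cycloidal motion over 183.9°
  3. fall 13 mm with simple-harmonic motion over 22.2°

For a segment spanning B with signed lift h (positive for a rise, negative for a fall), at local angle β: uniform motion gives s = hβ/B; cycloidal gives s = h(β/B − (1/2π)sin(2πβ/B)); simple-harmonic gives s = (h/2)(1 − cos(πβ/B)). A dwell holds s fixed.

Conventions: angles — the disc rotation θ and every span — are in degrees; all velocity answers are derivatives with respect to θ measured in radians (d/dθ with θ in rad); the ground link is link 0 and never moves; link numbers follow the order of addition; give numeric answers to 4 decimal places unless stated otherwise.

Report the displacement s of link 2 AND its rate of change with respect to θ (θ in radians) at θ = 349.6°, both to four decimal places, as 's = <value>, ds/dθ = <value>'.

seg 1 [0°–153.9°] uniform, h=27: full span → s += 27 → s = 27.0000
seg 2 [153.9°–337.8°] cycloidal, h=-14: full span → s += -14 → s = 13.0000
seg 3 [337.8°–360°] simple-harmonic, h=-13: θ=349.6° here. β=11.8, B=22.2. -13/2·(1 − cos(π·0.5315)) = -7.1428 → s = 5.8572
velocity in seg [337.8°–360°] (simple-harmonic), θ in radians: β = 11.8° = 0.2059 rad, B = 22.2° = 0.3875 rad; ds/dθ = (πh/(2B)) sin(πβ/B) = (π·(-13)/(2·0.3875)) sin(π·0.5315) = -52.444335 mm/rad

s = 5.8572, ds/dθ = -52.4443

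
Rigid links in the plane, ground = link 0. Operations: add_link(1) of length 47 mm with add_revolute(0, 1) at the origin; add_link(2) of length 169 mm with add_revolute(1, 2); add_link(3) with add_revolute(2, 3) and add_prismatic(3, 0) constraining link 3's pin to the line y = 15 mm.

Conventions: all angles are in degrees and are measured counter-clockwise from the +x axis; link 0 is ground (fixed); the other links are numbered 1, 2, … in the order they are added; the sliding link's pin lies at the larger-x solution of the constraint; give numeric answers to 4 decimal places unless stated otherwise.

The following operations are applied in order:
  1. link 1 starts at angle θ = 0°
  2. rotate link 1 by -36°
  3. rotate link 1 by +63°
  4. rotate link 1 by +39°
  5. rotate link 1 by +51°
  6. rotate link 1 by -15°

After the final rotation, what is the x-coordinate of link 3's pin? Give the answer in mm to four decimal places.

geometry: r = 47 mm, L = 169 mm, e = 15 mm; θ starts at 0°
rotate link 1 by -36°: θ ← 0° -36° = -36°
rotate link 1 by +63°: θ ← -36° +63° = 27°
rotate link 1 by +39°: θ ← 27° +39° = 66°
rotate link 1 by +51°: θ ← 66° +51° = 117°
rotate link 1 by -15°: θ ← 117° -15° = 102°
crank pin P = (r cos θ, r sin θ) = (-9.771849, 45.972937)
h = r sin θ − e = 45.972937 − 15 = 30.972937
x = r cos θ + √(L² − h²) = -9.771849 + 166.137525 = 156.365675

156.3657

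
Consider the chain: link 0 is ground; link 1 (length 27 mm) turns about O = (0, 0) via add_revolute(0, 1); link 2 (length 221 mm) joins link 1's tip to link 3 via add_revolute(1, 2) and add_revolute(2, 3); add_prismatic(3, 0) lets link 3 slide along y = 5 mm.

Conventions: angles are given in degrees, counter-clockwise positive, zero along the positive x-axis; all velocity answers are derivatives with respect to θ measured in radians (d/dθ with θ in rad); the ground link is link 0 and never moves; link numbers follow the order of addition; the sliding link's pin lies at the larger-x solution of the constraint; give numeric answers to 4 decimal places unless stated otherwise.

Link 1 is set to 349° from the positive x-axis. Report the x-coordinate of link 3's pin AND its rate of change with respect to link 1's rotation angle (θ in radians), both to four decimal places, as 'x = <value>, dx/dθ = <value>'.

geometry: r = 27 mm, L = 221 mm, e = 5 mm
crank pin P = (r cos θ, r sin θ) = (26.503934, -5.151843)
h = r sin θ − e = -5.151843 − 5 = -10.151843
x = r cos θ + √(L² − h²) = 26.503934 + 220.766710 = 247.270644
dx/dθ = −r sin θ − h·r cos θ/√(L² − h²) (θ in radians; h = -10.151843) = 6.370613

x = 247.2706, dx/dθ = 6.3706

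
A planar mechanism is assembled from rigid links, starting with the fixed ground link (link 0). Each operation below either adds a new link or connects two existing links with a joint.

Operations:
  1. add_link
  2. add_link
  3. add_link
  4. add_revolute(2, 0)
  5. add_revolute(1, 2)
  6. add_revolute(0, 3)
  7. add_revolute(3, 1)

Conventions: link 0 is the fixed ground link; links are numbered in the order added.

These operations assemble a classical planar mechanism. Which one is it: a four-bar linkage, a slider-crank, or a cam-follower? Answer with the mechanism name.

links: 4 (incl. ground); joints: 4 revolute, 0 prismatic, 0 higher (cam) pair, forming one closed loop
4 links in a single 4R loop → four-bar linkage

four-bar linkage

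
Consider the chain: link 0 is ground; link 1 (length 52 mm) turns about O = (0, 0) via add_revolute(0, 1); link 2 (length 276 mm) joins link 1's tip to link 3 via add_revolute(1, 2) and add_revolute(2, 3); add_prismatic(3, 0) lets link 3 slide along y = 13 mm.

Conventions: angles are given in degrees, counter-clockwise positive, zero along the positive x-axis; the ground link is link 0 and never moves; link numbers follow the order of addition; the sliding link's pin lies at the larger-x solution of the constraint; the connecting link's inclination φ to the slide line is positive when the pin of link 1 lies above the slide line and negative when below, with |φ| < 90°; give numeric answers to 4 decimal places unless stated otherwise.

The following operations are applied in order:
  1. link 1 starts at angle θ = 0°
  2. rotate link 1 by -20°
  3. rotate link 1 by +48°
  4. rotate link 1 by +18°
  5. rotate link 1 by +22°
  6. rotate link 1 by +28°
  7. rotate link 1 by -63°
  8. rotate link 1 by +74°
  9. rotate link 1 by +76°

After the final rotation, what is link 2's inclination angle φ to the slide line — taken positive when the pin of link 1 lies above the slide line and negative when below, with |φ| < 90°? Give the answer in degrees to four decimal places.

geometry: r = 52 mm, L = 276 mm, e = 13 mm; θ starts at 0°
rotate link 1 by -20°: θ ← 0° -20° = -20°
rotate link 1 by +48°: θ ← -20° +48° = 28°
rotate link 1 by +18°: θ ← 28° +18° = 46°
rotate link 1 by +22°: θ ← 46° +22° = 68°
rotate link 1 by +28°: θ ← 68° +28° = 96°
rotate link 1 by -63°: θ ← 96° -63° = 33°
rotate link 1 by +74°: θ ← 33° +74° = 107°
rotate link 1 by +76°: θ ← 107° +76° = 183°
h = r sin θ − e = -2.721470 − 13 = -15.721470
sin φ = h / L = -15.721470 / 276 = -0.05696185
φ = arcsin(-0.05696185) = -3.265441°

-3.2654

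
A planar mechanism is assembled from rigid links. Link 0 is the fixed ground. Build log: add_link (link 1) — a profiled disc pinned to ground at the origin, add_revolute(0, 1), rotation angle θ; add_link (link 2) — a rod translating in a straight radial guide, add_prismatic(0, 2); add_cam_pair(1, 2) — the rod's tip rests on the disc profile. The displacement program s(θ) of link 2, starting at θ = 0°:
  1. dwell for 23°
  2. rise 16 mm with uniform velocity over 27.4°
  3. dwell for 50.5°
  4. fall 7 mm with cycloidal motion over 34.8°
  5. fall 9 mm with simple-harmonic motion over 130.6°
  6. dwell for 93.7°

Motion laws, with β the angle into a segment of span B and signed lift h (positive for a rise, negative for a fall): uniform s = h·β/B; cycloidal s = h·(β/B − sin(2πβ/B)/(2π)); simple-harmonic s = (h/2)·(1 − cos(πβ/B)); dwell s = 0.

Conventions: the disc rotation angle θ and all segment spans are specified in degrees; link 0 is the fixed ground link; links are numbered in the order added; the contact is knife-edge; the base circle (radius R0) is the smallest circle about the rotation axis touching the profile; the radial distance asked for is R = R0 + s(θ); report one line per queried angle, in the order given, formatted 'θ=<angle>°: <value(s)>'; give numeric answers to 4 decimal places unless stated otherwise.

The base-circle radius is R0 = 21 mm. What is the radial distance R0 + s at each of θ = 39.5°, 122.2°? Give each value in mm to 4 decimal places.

seg 1 [0°–23°] dwell: s stays 0.0000
seg 2 [23°–50.4°] uniform, h=16: θ=39.5° here. β=16.5, B=27.4. 16·16.5/27.4 = 9.6350 → s = 9.6350
seg 2 [23°–50.4°] uniform, h=16: full span → s += 16 → s = 16.0000
seg 3 [50.4°–100.9°] dwell: s stays 16.0000
seg 4 [100.9°–135.7°] cycloidal, h=-7: θ=122.2° here. β=21.3, B=34.8. -7·(0.6121 − sin(2π·0.6121)/(2π)) = -5.0057 → s = 10.9943
θ=39.5°: R = R0 + s = 21 + 9.6350 = 30.6350
θ=122.2°: R = R0 + s = 21 + 10.9943 = 31.9943

θ=39.5°: 30.6350
θ=122.2°: 31.9943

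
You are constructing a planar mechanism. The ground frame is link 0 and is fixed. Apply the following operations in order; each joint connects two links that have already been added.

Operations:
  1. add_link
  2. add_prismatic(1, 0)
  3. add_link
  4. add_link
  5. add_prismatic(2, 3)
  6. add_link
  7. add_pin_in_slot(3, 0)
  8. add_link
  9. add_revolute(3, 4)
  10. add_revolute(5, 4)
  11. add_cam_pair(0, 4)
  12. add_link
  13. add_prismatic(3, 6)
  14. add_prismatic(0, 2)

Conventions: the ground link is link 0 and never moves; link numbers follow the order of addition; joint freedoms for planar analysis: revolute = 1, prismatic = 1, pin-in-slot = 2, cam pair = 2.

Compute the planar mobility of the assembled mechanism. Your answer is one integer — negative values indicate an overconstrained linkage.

(L,J1,J2)=(1,0,0); link0 fixed
link1: (2,0,0)
P 1-0 [J1]: (2,1,0)
link2: (3,1,0)
link3: (4,1,0)
P 2-3 [J1]: (4,2,0)
link4: (5,2,0)
PS 3-0 [J2]: (5,2,1)
link5: (6,2,1)
R 3-4 [J1]: (6,3,1)
R 5-4 [J1]: (6,4,1)
C 0-4 [J2]: (6,4,2)
link6: (7,4,2)
P 3-6 [J1]: (7,5,2)
P 0-2 [J1]: (7,6,2)
Grübler: 3·6 − 2·6 − 2 = 4

M = 4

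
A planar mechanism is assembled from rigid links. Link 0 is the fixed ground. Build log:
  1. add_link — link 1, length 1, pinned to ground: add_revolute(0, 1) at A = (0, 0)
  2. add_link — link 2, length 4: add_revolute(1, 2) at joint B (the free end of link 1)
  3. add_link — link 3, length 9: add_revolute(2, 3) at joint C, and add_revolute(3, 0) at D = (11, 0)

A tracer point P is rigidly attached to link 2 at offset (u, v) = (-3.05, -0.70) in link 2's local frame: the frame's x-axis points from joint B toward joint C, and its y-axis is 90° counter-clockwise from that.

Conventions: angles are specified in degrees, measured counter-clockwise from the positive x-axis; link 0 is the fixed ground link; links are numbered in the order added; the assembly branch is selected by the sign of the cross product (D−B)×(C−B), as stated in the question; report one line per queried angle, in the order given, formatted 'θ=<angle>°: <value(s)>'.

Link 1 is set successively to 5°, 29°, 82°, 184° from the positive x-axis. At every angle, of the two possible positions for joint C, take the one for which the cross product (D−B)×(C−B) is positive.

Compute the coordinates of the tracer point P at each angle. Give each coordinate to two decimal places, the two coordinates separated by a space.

A=(0,0), D=(11.00,0)
θ=5°: B = A + 1.00·(cos5°, sin5°) = (0.9962, 0.0872)
θ=5°: |BD| = 10.0042
θ=5°: circle(B,4.00) ∩ circle(D,9.00): a=1.7535, h=3.5952
θ=5°:   candidates: C₊=(2.7809,3.6669) cross=35.967; C₋=(2.7183,-3.5232) cross=-35.967
θ=5°:   branch + wants cross > 0 → take C=(2.7809,3.6669) (cross=35.967)
θ=5°: ex = (C−B)/|BC| = (0.4462,0.8949); ey = (-0.8949,0.4462)
θ=5°: P = B + -3.05·ex + -0.70·ey = (0.2618,-2.9547)
θ=29°: B = A + 1.00·(cos29°, sin29°) = (0.8746, 0.4848)
θ=29°: |BD| = 10.1370
θ=29°: circle(B,4.00) ∩ circle(D,9.00): a=1.8624, h=3.5400
θ=29°:   candidates: C₊=(2.9042,3.9317) cross=35.885; C₋=(2.5656,-3.1402) cross=-35.885
θ=29°:   branch + wants cross > 0 → take C=(2.9042,3.9317) (cross=35.885)
θ=29°: ex = (C−B)/|BC| = (0.5074,0.8617); ey = (-0.8617,0.5074)
θ=29°: P = B + -3.05·ex + -0.70·ey = (-0.0697,-2.4986)
θ=82°: B = A + 1.00·(cos82°, sin82°) = (0.1392, 0.9903)
θ=82°: |BD| = 10.9059
θ=82°: circle(B,4.00) ∩ circle(D,9.00): a=2.4729, h=3.1440
θ=82°:   candidates: C₊=(2.8873,3.8967) cross=34.288; C₋=(2.3164,-2.3653) cross=-34.288
θ=82°:   branch + wants cross > 0 → take C=(2.8873,3.8967) (cross=34.288)
θ=82°: ex = (C−B)/|BC| = (0.6870,0.7266); ey = (-0.7266,0.6870)
θ=82°: P = B + -3.05·ex + -0.70·ey = (-1.4477,-1.7068)
θ=184°: B = A + 1.00·(cos184°, sin184°) = (-0.9976, -0.0698)
θ=184°: |BD| = 11.9978
θ=184°: circle(B,4.00) ∩ circle(D,9.00): a=3.2900, h=2.2750
θ=184°:   candidates: C₊=(2.2792,2.2243) cross=27.295; C₋=(2.3057,-2.3256) cross=-27.295
θ=184°:   branch + wants cross > 0 → take C=(2.2792,2.2243) (cross=27.295)
θ=184°: ex = (C−B)/|BC| = (0.8192,0.5735); ey = (-0.5735,0.8192)
θ=184°: P = B + -3.05·ex + -0.70·ey = (-3.0946,-2.3924)

θ=5°: 0.26 -2.95
θ=29°: -0.07 -2.50
θ=82°: -1.45 -1.71
θ=184°: -3.09 -2.39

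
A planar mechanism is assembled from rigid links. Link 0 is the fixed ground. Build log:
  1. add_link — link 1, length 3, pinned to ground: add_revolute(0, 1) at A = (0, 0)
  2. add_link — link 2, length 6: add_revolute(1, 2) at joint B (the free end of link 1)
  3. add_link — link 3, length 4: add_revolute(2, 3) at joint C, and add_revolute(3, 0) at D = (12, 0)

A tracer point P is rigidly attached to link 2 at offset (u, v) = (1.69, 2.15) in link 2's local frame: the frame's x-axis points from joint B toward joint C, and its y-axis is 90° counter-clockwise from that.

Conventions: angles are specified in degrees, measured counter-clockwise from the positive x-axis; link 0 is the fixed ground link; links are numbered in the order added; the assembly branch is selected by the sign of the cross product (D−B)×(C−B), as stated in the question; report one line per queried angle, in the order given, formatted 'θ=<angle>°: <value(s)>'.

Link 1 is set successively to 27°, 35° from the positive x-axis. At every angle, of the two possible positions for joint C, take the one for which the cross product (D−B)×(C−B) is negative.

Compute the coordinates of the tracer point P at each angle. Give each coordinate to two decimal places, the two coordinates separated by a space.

A=(0,0), D=(12.00,0)
θ=27°: B = A + 3.00·(cos27°, sin27°) = (2.6730, 1.3620)
θ=27°: |BD| = 9.4259
θ=27°: circle(B,6.00) ∩ circle(D,4.00): a=5.7739, h=1.6317
θ=27°:   candidates: C₊=(8.6221,2.1423) cross=15.381; C₋=(8.1505,-1.0869) cross=-15.381
θ=27°:   branch - wants cross < 0 → take C=(8.1505,-1.0869) (cross=-15.381)
θ=27°: ex = (C−B)/|BC| = (0.9129,-0.4082); ey = (0.4082,0.9129)
θ=27°: P = B + 1.69·ex + 2.15·ey = (5.0934,2.6350)
θ=35°: B = A + 3.00·(cos35°, sin35°) = (2.4575, 1.7207)
θ=35°: |BD| = 9.6964
θ=35°: circle(B,6.00) ∩ circle(D,4.00): a=5.8795, h=1.1963
θ=35°:   candidates: C₊=(8.4560,1.8547) cross=11.600; C₋=(8.0314,-0.5000) cross=-11.600
θ=35°:   branch - wants cross < 0 → take C=(8.0314,-0.5000) (cross=-11.600)
θ=35°: ex = (C−B)/|BC| = (0.9290,-0.3701); ey = (0.3701,0.9290)
θ=35°: P = B + 1.69·ex + 2.15·ey = (4.8232,3.0926)

θ=27°: 5.09 2.63
θ=35°: 4.82 3.09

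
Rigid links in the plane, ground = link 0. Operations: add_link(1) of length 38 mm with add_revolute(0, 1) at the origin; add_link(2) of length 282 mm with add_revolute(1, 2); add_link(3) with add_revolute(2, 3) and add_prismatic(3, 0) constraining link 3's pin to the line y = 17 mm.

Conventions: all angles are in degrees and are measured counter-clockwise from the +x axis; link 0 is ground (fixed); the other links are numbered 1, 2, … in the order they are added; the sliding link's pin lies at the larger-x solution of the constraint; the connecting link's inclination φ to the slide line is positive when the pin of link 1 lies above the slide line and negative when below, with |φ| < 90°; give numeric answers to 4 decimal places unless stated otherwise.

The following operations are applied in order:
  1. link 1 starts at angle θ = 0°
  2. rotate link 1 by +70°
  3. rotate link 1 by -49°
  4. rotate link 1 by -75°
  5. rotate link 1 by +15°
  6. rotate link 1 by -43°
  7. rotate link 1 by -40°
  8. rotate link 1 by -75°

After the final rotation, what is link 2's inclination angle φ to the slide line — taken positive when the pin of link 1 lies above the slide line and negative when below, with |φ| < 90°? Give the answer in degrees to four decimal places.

geometry: r = 38 mm, L = 282 mm, e = 17 mm; θ starts at 0°
rotate link 1 by +70°: θ ← 0° +70° = 70°
rotate link 1 by -49°: θ ← 70° -49° = 21°
rotate link 1 by -75°: θ ← 21° -75° = -54°
rotate link 1 by +15°: θ ← -54° +15° = -39°
rotate link 1 by -43°: θ ← -39° -43° = -82°
rotate link 1 by -40°: θ ← -82° -40° = -122°
rotate link 1 by -75°: θ ← -122° -75° = -197°
h = r sin θ − e = 11.110125 − 17 = -5.889875
sin φ = h / L = -5.889875 / 282 = -0.02088608
φ = arcsin(-0.02088608) = -1.196771°

-1.1968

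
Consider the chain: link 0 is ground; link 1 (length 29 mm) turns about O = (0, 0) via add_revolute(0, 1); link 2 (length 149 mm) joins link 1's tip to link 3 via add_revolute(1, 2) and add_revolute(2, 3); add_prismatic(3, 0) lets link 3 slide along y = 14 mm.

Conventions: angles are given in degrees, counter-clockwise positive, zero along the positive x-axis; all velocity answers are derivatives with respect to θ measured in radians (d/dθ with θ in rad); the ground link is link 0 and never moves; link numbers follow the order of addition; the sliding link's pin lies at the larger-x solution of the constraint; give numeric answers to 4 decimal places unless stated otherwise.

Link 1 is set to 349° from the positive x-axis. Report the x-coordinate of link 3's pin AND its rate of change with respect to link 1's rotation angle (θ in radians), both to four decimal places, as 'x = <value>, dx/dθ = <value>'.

geometry: r = 29 mm, L = 149 mm, e = 14 mm
crank pin P = (r cos θ, r sin θ) = (28.467188, -5.533461)
h = r sin θ − e = -5.533461 − 14 = -19.533461
x = r cos θ + √(L² − h²) = 28.467188 + 147.714061 = 176.181250
dx/dθ = −r sin θ − h·r cos θ/√(L² − h²) (θ in radians; h = -19.533461) = 9.297914

x = 176.1812, dx/dθ = 9.2979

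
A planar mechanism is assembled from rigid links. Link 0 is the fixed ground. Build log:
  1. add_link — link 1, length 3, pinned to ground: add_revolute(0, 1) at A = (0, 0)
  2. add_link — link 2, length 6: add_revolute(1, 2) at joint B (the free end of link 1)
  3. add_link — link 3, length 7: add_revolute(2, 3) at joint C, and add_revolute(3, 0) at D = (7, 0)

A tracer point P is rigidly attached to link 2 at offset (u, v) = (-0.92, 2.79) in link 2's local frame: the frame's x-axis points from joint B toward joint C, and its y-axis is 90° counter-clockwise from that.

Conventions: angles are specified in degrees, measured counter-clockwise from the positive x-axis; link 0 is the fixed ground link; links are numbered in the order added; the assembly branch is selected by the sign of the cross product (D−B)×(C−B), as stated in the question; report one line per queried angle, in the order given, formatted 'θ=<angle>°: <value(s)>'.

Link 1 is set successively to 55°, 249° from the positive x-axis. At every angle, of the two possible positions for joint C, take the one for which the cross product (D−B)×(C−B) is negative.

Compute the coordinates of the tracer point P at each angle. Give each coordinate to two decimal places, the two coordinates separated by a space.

A=(0,0), D=(7.00,0)
θ=55°: B = A + 3.00·(cos55°, sin55°) = (1.7207, 2.4575)
θ=55°: |BD| = 5.8232
θ=55°: circle(B,6.00) ∩ circle(D,7.00): a=1.7954, h=5.7251
θ=55°:   candidates: C₊=(5.7645,6.8901) cross=33.338; C₋=(0.9324,-3.4905) cross=-33.338
θ=55°:   branch - wants cross < 0 → take C=(0.9324,-3.4905) (cross=-33.338)
θ=55°: ex = (C−B)/|BC| = (-0.1314,-0.9913); ey = (0.9913,-0.1314)
θ=55°: P = B + -0.92·ex + 2.79·ey = (4.6074,3.0029)
θ=249°: B = A + 3.00·(cos249°, sin249°) = (-1.0751, -2.8007)
θ=249°: |BD| = 8.5470
θ=249°: circle(B,6.00) ∩ circle(D,7.00): a=3.5130, h=4.8640
θ=249°:   candidates: C₊=(0.6501,2.9459) cross=41.573; C₋=(3.8378,-6.2450) cross=-41.573
θ=249°:   branch - wants cross < 0 → take C=(3.8378,-6.2450) (cross=-41.573)
θ=249°: ex = (C−B)/|BC| = (0.8188,-0.5741); ey = (0.5741,0.8188)
θ=249°: P = B + -0.92·ex + 2.79·ey = (-0.2268,0.0119)

θ=55°: 4.61 3.00
θ=249°: -0.23 0.01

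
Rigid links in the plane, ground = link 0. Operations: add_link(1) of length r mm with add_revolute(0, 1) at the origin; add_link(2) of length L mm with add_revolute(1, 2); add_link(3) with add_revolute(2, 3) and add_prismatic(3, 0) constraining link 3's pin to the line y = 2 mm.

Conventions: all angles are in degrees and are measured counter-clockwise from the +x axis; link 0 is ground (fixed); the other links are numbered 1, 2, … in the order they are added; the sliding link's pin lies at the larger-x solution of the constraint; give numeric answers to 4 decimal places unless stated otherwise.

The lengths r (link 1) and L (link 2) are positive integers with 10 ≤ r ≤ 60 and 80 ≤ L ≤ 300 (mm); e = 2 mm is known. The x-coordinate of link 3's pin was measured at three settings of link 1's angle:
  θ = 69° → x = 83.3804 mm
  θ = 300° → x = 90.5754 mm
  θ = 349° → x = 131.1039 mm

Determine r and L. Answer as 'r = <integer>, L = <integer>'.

constraint per measurement: (x − r cos θ)² + (r sin θ − e)² = L²
subtracting the θ₁ and θ₂ equations cancels the r² and L² terms:
r = (x₁² − x₂²) / (2[(x₁cos θ₁ + e sin θ₁) − (x₂cos θ₂ + e sin θ₂)]) = 53.0002 → r = 53
L² = (x₁ − r cos θ₁)² + (r sin θ₁ − e)² = 6400.0006 → L = 80.0000 → L = 80
check at θ₃=349°: x = 131.1039 (printed 131.1039) ✓

r = 53, L = 80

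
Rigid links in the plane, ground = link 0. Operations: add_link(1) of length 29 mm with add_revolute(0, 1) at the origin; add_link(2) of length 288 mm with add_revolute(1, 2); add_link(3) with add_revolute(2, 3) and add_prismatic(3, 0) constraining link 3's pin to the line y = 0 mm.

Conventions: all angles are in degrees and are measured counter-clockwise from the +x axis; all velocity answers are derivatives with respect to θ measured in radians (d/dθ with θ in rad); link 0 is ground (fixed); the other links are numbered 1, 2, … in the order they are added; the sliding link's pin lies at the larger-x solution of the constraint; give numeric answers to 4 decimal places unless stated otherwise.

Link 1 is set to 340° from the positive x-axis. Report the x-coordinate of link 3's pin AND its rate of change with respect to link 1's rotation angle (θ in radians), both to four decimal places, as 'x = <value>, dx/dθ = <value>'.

geometry: r = 29 mm, L = 288 mm, e = 0 mm
crank pin P = (r cos θ, r sin θ) = (27.251086, -9.918584)
h = r sin θ − e = -9.918584 − 0 = -9.918584
x = r cos θ + √(L² − h²) = 27.251086 + 287.829154 = 315.080240
dx/dθ = −r sin θ − h·r cos θ/√(L² − h²) (θ in radians; h = -9.918584) = 10.857656

x = 315.0802, dx/dθ = 10.8577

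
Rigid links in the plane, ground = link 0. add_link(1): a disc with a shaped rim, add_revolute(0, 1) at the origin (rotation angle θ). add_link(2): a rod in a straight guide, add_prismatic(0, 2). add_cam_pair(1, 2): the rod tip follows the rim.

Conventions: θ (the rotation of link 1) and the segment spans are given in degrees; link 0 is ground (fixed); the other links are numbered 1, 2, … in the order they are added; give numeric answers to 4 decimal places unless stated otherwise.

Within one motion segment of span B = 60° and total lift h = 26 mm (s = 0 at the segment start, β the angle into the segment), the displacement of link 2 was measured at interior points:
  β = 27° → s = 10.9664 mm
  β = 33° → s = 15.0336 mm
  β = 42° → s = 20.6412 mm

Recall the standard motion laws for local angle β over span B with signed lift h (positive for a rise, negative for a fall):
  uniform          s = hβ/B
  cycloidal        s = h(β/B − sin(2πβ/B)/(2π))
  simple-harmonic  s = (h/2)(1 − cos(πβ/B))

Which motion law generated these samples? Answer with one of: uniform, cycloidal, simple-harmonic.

candidates at β/B = r: uniform s = h·r (linear in β); cycloidal s = h·(r − sin(2πr)/(2π)); simple-harmonic s = (h/2)(1 − cos(πr))
β=27°: printed 10.9664 | uniform 11.7000, cycloidal 10.4213, simple-harmonic 10.9664
β=33°: printed 15.0336 | uniform 14.3000, cycloidal 15.5787, simple-harmonic 15.0336
β=42°: printed 20.6412 | uniform 18.2000, cycloidal 22.1355, simple-harmonic 20.6412
only one law matches every sample → simple-harmonic

simple-harmonic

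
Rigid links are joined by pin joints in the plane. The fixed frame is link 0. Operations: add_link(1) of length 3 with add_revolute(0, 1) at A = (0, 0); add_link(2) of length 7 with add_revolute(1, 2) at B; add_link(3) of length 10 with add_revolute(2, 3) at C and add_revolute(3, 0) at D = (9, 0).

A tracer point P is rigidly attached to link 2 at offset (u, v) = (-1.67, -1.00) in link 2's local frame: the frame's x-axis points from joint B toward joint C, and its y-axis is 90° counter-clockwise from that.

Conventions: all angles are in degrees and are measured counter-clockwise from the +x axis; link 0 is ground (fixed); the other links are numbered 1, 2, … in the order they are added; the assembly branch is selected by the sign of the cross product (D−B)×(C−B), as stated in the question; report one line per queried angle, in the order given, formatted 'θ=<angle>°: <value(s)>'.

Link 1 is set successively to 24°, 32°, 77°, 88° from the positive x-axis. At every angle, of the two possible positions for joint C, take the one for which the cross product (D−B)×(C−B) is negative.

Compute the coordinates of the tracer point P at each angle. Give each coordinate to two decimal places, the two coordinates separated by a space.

A=(0,0), D=(9.00,0)
θ=24°: B = A + 3.00·(cos24°, sin24°) = (2.7406, 1.2202)
θ=24°: |BD| = 6.3772
θ=24°: circle(B,7.00) ∩ circle(D,10.00): a=-0.8100, h=6.9530
θ=24°:   candidates: C₊=(3.2760,8.1997) cross=44.340; C₋=(0.6152,-5.4493) cross=-44.340
θ=24°:   branch - wants cross < 0 → take C=(0.6152,-5.4493) (cross=-44.340)
θ=24°: ex = (C−B)/|BC| = (-0.3036,-0.9528); ey = (0.9528,-0.3036)
θ=24°: P = B + -1.67·ex + -1.00·ey = (2.2949,3.1150)
θ=32°: B = A + 3.00·(cos32°, sin32°) = (2.5441, 1.5898)
θ=32°: |BD| = 6.6487
θ=32°: circle(B,7.00) ∩ circle(D,10.00): a=-0.5110, h=6.9813
θ=32°:   candidates: C₊=(3.7173,8.4908) cross=46.417; C₋=(0.3787,-5.0669) cross=-46.417
θ=32°:   branch - wants cross < 0 → take C=(0.3787,-5.0669) (cross=-46.417)
θ=32°: ex = (C−B)/|BC| = (-0.3093,-0.9509); ey = (0.9509,-0.3093)
θ=32°: P = B + -1.67·ex + -1.00·ey = (2.1098,3.4872)
θ=77°: B = A + 3.00·(cos77°, sin77°) = (0.6749, 2.9231)
θ=77°: |BD| = 8.8234
θ=77°: circle(B,7.00) ∩ circle(D,10.00): a=1.5217, h=6.8326
θ=77°:   candidates: C₊=(4.3742,8.8658) cross=60.287; C₋=(-0.1530,-4.0278) cross=-60.287
θ=77°:   branch - wants cross < 0 → take C=(-0.1530,-4.0278) (cross=-60.287)
θ=77°: ex = (C−B)/|BC| = (-0.1183,-0.9930); ey = (0.9930,-0.1183)
θ=77°: P = B + -1.67·ex + -1.00·ey = (-0.1206,4.6997)
θ=88°: B = A + 3.00·(cos88°, sin88°) = (0.1047, 2.9982)
θ=88°: |BD| = 9.3870
θ=88°: circle(B,7.00) ∩ circle(D,10.00): a=1.9770, h=6.7150
θ=88°:   candidates: C₊=(4.1229,8.7300) cross=63.034; C₋=(-0.1666,-3.9966) cross=-63.034
θ=88°:   branch - wants cross < 0 → take C=(-0.1666,-3.9966) (cross=-63.034)
θ=88°: ex = (C−B)/|BC| = (-0.0388,-0.9992); ey = (0.9992,-0.0388)
θ=88°: P = B + -1.67·ex + -1.00·ey = (-0.8298,4.7057)

θ=24°: 2.29 3.12
θ=32°: 2.11 3.49
θ=77°: -0.12 4.70
θ=88°: -0.83 4.71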